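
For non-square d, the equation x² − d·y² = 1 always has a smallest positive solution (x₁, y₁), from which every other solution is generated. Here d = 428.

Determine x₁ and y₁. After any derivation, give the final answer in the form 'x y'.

1850887 89466

√428 → a₀=20, period (1,2,4,1,5,10,5,1,4,2,1,40); ℓ=12 even so k=11
k=0  a_k=20  p_k/q_k = 20/1
k=1  a_k=1  p_k/q_k = 21/1
k=2  a_k=2  p_k/q_k = 62/3
k=3  a_k=4  p_k/q_k = 269/13
k=4  a_k=1  p_k/q_k = 331/16
…
k=6  a_k=10  p_k/q_k = 19571/946
…
k=9  a_k=4  p_k/q_k = 577179/27899
k=10  a_k=2  p_k/q_k = 1273708/61567
k=11  a_k=1  p_k/q_k = 1850887/89466
fundamental: x₁=1850887, y₁=89466  (since 3425782686769 − 428·8004165156 = 1)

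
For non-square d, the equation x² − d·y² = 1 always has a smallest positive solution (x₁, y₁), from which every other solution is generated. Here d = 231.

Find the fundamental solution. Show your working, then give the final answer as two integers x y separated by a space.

76 5

√231 = [15; 5,30, …], period ℓ=2 (even) → k=1
i=0: a=15 ⇒ p=15, q=1
i=1: a=5 ⇒ p=76, q=5
(x₁, y₁) = (76, 5);  76² − 231·5² = 1 ✓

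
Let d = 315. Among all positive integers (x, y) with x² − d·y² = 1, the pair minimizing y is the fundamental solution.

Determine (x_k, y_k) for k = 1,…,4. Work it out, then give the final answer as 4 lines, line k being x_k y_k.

√315 = [17; 1,2,1,34, …], period ℓ=4 (even) → k=3
step 0: (17, 1)  from 17·(1,0) + (0,1)
step 1: (18, 1)  from 1·(17,1) + (1,0)
step 2: (53, 3)  from 2·(18,1) + (17,1)
step 3: (71, 4)  from 1·(53,3) + (18,1)
(x₁, y₁) = (71, 4);  71² − 315·4² = 1 ✓
n=2: (71,4)∘(71,4) = (71·71+315·4·4, 71·4+4·71) = (10081,568)
n=3: (10081,568)∘(71,4) = (71·10081+315·4·568, 71·568+4·10081) = (1431431,80652)
n=4: (1431431,80652)∘(71,4) = (71·1431431+315·4·80652, 71·80652+4·1431431) = (203253121,11452016)

71 4
10081 568
1431431 80652
203253121 11452016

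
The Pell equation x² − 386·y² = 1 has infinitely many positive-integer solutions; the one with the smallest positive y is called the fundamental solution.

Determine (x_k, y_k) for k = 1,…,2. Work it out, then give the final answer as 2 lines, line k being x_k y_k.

[19; 1,1,1,4,1,18,1,4,1,1,1,38] for √386; ℓ=12 ⇒ convergent index 11
step 0: (19, 1)  from 19·(1,0) + (0,1)
…
step 3: (59, 3)  from 1·(39,2) + (20,1)
…
step 7: (6621, 337)  from 1·(6287,320) + (334,17)
…
step 10: (72163, 3673)  from 1·(39392,2005) + (32771,1668)
step 11: (111555, 5678)  from 1·(72163,3673) + (39392,2005)
fundamental: x₁=111555, y₁=5678  (since 12444518025 − 386·32239684 = 1)
(x_2, y_2) = (111555·111555 + 386·5678·5678, 111555·5678 + 5678·111555) = (24889036049, 1266818580)

111555 5678
24889036049 1266818580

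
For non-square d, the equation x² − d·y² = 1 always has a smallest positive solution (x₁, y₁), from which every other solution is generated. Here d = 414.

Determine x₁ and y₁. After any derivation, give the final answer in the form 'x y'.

24335 1196

[20; 2,1,7,2,7,1,2,40] for √414; ℓ=8 ⇒ convergent index 7
a_0=20:  p_0=20·1+0=20,  q_0=20·0+1=1
…
a_3=7:  p_3=7·61+41=468,  q_3=7·3+2=23
…
a_6=1:  p_6=1·7447+997=8444,  q_6=1·366+49=415
a_7=2:  p_7=2·8444+7447=24335,  q_7=2·415+366=1196
(x₁, y₁) = (24335, 1196);  24335² − 414·1196² = 1 ✓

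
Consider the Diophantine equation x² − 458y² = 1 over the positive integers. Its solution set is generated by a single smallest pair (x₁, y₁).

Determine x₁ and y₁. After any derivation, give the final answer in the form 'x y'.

√458 = [21; 2,2,42, …], period ℓ=3 (odd) → k=5
k=0  a_k=21  p_k/q_k = 21/1
…
k=3  a_k=42  p_k/q_k = 4537/212
k=4  a_k=2  p_k/q_k = 9181/429
k=5  a_k=2  p_k/q_k = 22899/1070
(x₁, y₁) = (22899, 1070);  22899² − 458·1070² = 1 ✓

22899 1070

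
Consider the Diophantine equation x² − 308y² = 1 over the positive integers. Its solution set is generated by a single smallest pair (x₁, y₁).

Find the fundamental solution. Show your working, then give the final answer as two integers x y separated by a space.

√308 = [17; 1,1,4,1,1,34, …], period ℓ=6 (even) → k=5
step 0: (17, 1)  from 17·(1,0) + (0,1)
step 1: (18, 1)  from 1·(17,1) + (1,0)
…
step 4: (193, 11)  from 1·(158,9) + (35,2)
step 5: (351, 20)  from 1·(193,11) + (158,9)
(x₁, y₁) = (351, 20);  351² − 308·20² = 1 ✓

351 20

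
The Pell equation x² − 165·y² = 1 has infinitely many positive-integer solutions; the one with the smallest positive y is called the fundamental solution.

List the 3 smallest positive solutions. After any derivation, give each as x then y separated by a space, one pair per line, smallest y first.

[12; 1,5,2,5,1,24] for √165; ℓ=6 ⇒ convergent index 5
step 0: (12, 1)  from 12·(1,0) + (0,1)
step 1: (13, 1)  from 1·(12,1) + (1,0)
…
step 3: (167, 13)  from 2·(77,6) + (13,1)
step 4: (912, 71)  from 5·(167,13) + (77,6)
step 5: (1079, 84)  from 1·(912,71) + (167,13)
→ (1079, 84).  Check: 1079²=1164241, 165·84²=1164240, difference 1.
(1079+84√165)^2 = 2328481 + 181272√165
(1079+84√165)^3 = 5024860919 + 391184892√165

1079 84
2328481 181272
5024860919 391184892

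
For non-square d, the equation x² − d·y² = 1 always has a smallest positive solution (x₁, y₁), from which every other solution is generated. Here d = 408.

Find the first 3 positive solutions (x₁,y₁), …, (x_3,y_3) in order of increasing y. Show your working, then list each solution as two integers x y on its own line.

101 5
20401 1010
4120901 204015

√408 = [20; 5,40, …], period ℓ=2 (even) → k=1
step 0: (20, 1)  from 20·(1,0) + (0,1)
step 1: (101, 5)  from 5·(20,1) + (1,0)
fundamental: x₁=101, y₁=5  (since 10201 − 408·25 = 1)
n=2: (101,5)∘(101,5) = (101·101+408·5·5, 101·5+5·101) = (20401,1010)
n=3: (20401,1010)∘(101,5) = (101·20401+408·5·1010, 101·1010+5·20401) = (4120901,204015)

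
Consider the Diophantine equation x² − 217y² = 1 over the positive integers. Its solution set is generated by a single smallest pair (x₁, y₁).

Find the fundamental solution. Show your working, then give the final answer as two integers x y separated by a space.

3844063 260952

√217 → a₀=14, period (1,2,1,2,1,…,2,1,28); ℓ=16 even so k=15
a_0=14:  p_0=14·1+0=14,  q_0=14·0+1=1
a_1=1:  p_1=1·14+1=15,  q_1=1·1+0=1
…
a_3=1:  p_3=1·44+15=59,  q_3=1·3+1=4
a_4=2:  p_4=2·59+44=162,  q_4=2·4+3=11
…
a_6=1:  p_6=1·221+162=383,  q_6=1·15+11=26
a_7=9:  p_7=9·383+221=3668,  q_7=9·26+15=249
a_8=4:  p_8=4·3668+383=15055,  q_8=4·249+26=1022
…
a_10=1:  p_10=1·139163+15055=154218,  q_10=1·9447+1022=10469
…
a_13=1:  p_13=1·740980+293381=1034361,  q_13=1·50301+19916=70217
a_14=2:  p_14=2·1034361+740980=2809702,  q_14=2·70217+50301=190735
a_15=1:  p_15=1·2809702+1034361=3844063,  q_15=1·190735+70217=260952
→ (3844063, 260952).  Check: 3844063²=14776820347969, 217·260952²=14776820347968, difference 1.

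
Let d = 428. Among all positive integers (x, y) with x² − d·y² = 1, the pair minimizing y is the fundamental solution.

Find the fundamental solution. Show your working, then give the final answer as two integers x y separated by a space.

1850887 89466

d=428: √d = [20; 1,2,4,1,5,10,5,1,4,2,1,40] (ℓ=12, even), read p_11/q_11
a_0=20:  p_0=20·1+0=20,  q_0=20·0+1=1
…
a_2=2:  p_2=2·21+20=62,  q_2=2·1+1=3
a_3=4:  p_3=4·62+21=269,  q_3=4·3+1=13
…
a_10=2:  p_10=2·577179+119350=1273708,  q_10=2·27899+5769=61567
a_11=1:  p_11=1·1273708+577179=1850887,  q_11=1·61567+27899=89466
→ (1850887, 89466).  Check: 1850887²=3425782686769, 428·89466²=3425782686768, difference 1.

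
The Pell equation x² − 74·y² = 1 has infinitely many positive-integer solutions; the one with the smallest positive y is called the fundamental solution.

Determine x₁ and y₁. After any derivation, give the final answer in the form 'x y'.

[8; 1,1,1,1,16] for √74; ℓ=5 ⇒ convergent index 9
i=0: a=8 ⇒ p=8, q=1
i=1: a=1 ⇒ p=9, q=1
…
i=4: a=1 ⇒ p=43, q=5
i=5: a=16 ⇒ p=714, q=83
…
i=7: a=1 ⇒ p=1471, q=171
i=8: a=1 ⇒ p=2228, q=259
i=9: a=1 ⇒ p=3699, q=430
fundamental: x₁=3699, y₁=430  (since 13682601 − 74·184900 = 1)

3699 430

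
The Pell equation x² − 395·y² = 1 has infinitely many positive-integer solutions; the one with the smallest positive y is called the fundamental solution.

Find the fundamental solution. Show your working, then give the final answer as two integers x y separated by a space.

159 8

√395 → a₀=19, period (1,6,1,38); ℓ=4 even so k=3
i=0: a=19 ⇒ p=19, q=1
…
i=2: a=6 ⇒ p=139, q=7
i=3: a=1 ⇒ p=159, q=8
fundamental: x₁=159, y₁=8  (since 25281 − 395·64 = 1)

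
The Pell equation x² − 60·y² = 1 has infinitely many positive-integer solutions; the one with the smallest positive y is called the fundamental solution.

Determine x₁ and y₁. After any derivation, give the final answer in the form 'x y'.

31 4

[7; 1,2,1,14] for √60; ℓ=4 ⇒ convergent index 3
i=0: a=7 ⇒ p=7, q=1
…
i=2: a=2 ⇒ p=23, q=3
i=3: a=1 ⇒ p=31, q=4
fundamental: x₁=31, y₁=4  (since 961 − 60·16 = 1)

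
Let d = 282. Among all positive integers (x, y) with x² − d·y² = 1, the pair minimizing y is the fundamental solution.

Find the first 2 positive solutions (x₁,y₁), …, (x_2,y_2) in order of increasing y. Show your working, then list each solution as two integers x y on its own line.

d=282: √d = [16; 1,3,1,4,1,3,1,32] (ℓ=8, even), read p_7/q_7
a_0=16:  p_0=16·1+0=16,  q_0=16·0+1=1
a_1=1:  p_1=1·16+1=17,  q_1=1·1+0=1
…
a_6=3:  p_6=3·487+403=1864,  q_6=3·29+24=111
a_7=1:  p_7=1·1864+487=2351,  q_7=1·111+29=140
→ (2351, 140).  Check: 2351²=5527201, 282·140²=5527200, difference 1.
n=2: (2351,140)∘(2351,140) = (2351·2351+282·140·140, 2351·140+140·2351) = (11054401,658280)

2351 140
11054401 658280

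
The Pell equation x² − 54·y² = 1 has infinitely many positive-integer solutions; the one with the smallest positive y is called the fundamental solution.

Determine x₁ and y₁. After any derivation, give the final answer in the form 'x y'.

485 66

[7; 2,1,6,1,2,14] for √54; ℓ=6 ⇒ convergent index 5
a_0=7:  p_0=7·1+0=7,  q_0=7·0+1=1
a_1=2:  p_1=2·7+1=15,  q_1=2·1+0=2
a_2=1:  p_2=1·15+7=22,  q_2=1·2+1=3
a_3=6:  p_3=6·22+15=147,  q_3=6·3+2=20
a_4=1:  p_4=1·147+22=169,  q_4=1·20+3=23
a_5=2:  p_5=2·169+147=485,  q_5=2·23+20=66
(x₁, y₁) = (485, 66);  485² − 54·66² = 1 ✓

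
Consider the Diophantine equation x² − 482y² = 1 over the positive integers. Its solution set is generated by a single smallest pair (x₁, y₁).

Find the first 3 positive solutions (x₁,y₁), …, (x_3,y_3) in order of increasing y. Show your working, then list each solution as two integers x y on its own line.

√482 = [21; 1,20,1,42, …], period ℓ=4 (even) → k=3
a_0=21:  p_0=21·1+0=21,  q_0=21·0+1=1
…
a_2=20:  p_2=20·22+21=461,  q_2=20·1+1=21
a_3=1:  p_3=1·461+22=483,  q_3=1·21+1=22
fundamental: x₁=483, y₁=22  (since 233289 − 482·484 = 1)
(483+22√482)^2 = 466577 + 21252√482
(483+22√482)^3 = 450712899 + 20529410√482

483 22
466577 21252
450712899 20529410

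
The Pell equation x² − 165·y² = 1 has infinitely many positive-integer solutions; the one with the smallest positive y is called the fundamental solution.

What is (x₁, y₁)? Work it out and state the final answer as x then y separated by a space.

1079 84

√165 = [12; 1,5,2,5,1,24, …], period ℓ=6 (even) → k=5
k=0  a_k=12  p_k/q_k = 12/1
k=1  a_k=1  p_k/q_k = 13/1
k=2  a_k=5  p_k/q_k = 77/6
k=3  a_k=2  p_k/q_k = 167/13
k=4  a_k=5  p_k/q_k = 912/71
k=5  a_k=1  p_k/q_k = 1079/84
(x₁, y₁) = (1079, 84);  1079² − 165·84² = 1 ✓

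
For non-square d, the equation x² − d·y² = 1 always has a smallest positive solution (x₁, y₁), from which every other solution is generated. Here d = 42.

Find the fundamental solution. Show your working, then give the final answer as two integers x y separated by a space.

d=42: √d = [6; 2,12] (ℓ=2, even), read p_1/q_1
step 0: (6, 1)  from 6·(1,0) + (0,1)
step 1: (13, 2)  from 2·(6,1) + (1,0)
(x₁, y₁) = (13, 2);  13² − 42·2² = 1 ✓

13 2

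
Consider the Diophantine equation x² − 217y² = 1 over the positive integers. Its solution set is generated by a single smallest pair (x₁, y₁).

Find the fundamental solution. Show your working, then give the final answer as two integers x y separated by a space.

3844063 260952

[14; 1,2,1,2,1,…,2,1,28] for √217; ℓ=16 ⇒ convergent index 15
a_0=14:  p_0=14·1+0=14,  q_0=14·0+1=1
a_1=1:  p_1=1·14+1=15,  q_1=1·1+0=1
a_2=2:  p_2=2·15+14=44,  q_2=2·1+1=3
…
a_5=1:  p_5=1·162+59=221,  q_5=1·11+4=15
…
a_7=9:  p_7=9·383+221=3668,  q_7=9·26+15=249
…
a_10=1:  p_10=1·139163+15055=154218,  q_10=1·9447+1022=10469
…
a_12=2:  p_12=2·293381+154218=740980,  q_12=2·19916+10469=50301
a_13=1:  p_13=1·740980+293381=1034361,  q_13=1·50301+19916=70217
a_14=2:  p_14=2·1034361+740980=2809702,  q_14=2·70217+50301=190735
a_15=1:  p_15=1·2809702+1034361=3844063,  q_15=1·190735+70217=260952
(x₁, y₁) = (3844063, 260952);  3844063² − 217·260952² = 1 ✓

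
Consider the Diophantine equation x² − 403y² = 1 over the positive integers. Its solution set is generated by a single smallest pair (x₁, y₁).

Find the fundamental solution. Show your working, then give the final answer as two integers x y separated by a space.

669878 33369

[20; 13,2,1,3,1,3,1,2,13,40] for √403; ℓ=10 ⇒ convergent index 9
step 0: (20, 1)  from 20·(1,0) + (0,1)
step 1: (261, 13)  from 13·(20,1) + (1,0)
step 2: (542, 27)  from 2·(261,13) + (20,1)
step 3: (803, 40)  from 1·(542,27) + (261,13)
…
step 5: (3754, 187)  from 1·(2951,147) + (803,40)
step 6: (14213, 708)  from 3·(3754,187) + (2951,147)
…
step 8: (50147, 2498)  from 2·(17967,895) + (14213,708)
step 9: (669878, 33369)  from 13·(50147,2498) + (17967,895)
fundamental: x₁=669878, y₁=33369  (since 448736534884 − 403·1113490161 = 1)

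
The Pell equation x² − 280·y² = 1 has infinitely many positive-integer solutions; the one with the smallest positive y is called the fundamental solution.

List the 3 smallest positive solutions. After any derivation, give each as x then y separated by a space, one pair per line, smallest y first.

251 15
126001 7530
63252251 3780045

[16; 1,2,1,2,1,32] for √280; ℓ=6 ⇒ convergent index 5
a_0=16:  p_0=16·1+0=16,  q_0=16·0+1=1
a_1=1:  p_1=1·16+1=17,  q_1=1·1+0=1
a_2=2:  p_2=2·17+16=50,  q_2=2·1+1=3
a_3=1:  p_3=1·50+17=67,  q_3=1·3+1=4
a_4=2:  p_4=2·67+50=184,  q_4=2·4+3=11
a_5=1:  p_5=1·184+67=251,  q_5=1·11+4=15
→ (251, 15).  Check: 251²=63001, 280·15²=63000, difference 1.
k=2:  x_2 = 251·251+280·15·15 = 126001,  y_2 = 251·15+15·251 = 7530
k=3:  x_3 = 251·126001+280·15·7530 = 63252251,  y_3 = 251·7530+15·126001 = 3780045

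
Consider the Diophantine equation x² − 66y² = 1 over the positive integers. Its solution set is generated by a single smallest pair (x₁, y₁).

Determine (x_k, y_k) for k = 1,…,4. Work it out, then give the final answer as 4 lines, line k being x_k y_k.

[8; 8,16] for √66; ℓ=2 ⇒ convergent index 1
k=0  a_k=8  p_k/q_k = 8/1
k=1  a_k=8  p_k/q_k = 65/8
fundamental: x₁=65, y₁=8  (since 4225 − 66·64 = 1)
k=2:  x_2 = 65·65+66·8·8 = 8449,  y_2 = 65·8+8·65 = 1040
k=3:  x_3 = 65·8449+66·8·1040 = 1098305,  y_3 = 65·1040+8·8449 = 135192
k=4:  x_4 = 65·1098305+66·8·135192 = 142771201,  y_4 = 65·135192+8·1098305 = 17573920

65 8
8449 1040
1098305 135192
142771201 17573920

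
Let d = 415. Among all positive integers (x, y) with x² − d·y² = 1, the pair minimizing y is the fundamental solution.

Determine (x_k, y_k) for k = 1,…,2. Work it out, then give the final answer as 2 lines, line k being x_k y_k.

18412804 903849
678062702284831 33284788965192

[20; 2,1,2,4,6,…,1,2,40] for √415; ℓ=16 ⇒ convergent index 15
k=0  a_k=20  p_k/q_k = 20/1
k=1  a_k=2  p_k/q_k = 41/2
k=2  a_k=1  p_k/q_k = 61/3
…
k=4  a_k=4  p_k/q_k = 713/35
…
k=6  a_k=1  p_k/q_k = 5154/253
k=7  a_k=1  p_k/q_k = 9595/471
k=8  a_k=3  p_k/q_k = 33939/1666
…
k=10  a_k=1  p_k/q_k = 77473/3803
k=11  a_k=6  p_k/q_k = 508372/24955
k=12  a_k=4  p_k/q_k = 2110961/103623
k=13  a_k=2  p_k/q_k = 4730294/232201
k=14  a_k=1  p_k/q_k = 6841255/335824
k=15  a_k=2  p_k/q_k = 18412804/903849
(x₁, y₁) = (18412804, 903849);  18412804² − 415·903849² = 1 ✓
k=2:  x_2 = 18412804·18412804+415·903849·903849 = 678062702284831,  y_2 = 18412804·903849+903849·18412804 = 33284788965192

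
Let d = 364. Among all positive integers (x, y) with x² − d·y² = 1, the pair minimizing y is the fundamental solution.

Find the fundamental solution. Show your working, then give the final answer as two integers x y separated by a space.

4954951 259710

[19; 12,1,2,3,1,8,1,3,2,1,12,38] for √364; ℓ=12 ⇒ convergent index 11
a_0=19:  p_0=19·1+0=19,  q_0=19·0+1=1
…
a_2=1:  p_2=1·229+19=248,  q_2=1·12+1=13
…
a_8=3:  p_8=3·30755+27607=119872,  q_8=3·1612+1447=6283
…
a_10=1:  p_10=1·270499+119872=390371,  q_10=1·14178+6283=20461
a_11=12:  p_11=12·390371+270499=4954951,  q_11=12·20461+14178=259710
(x₁, y₁) = (4954951, 259710);  4954951² − 364·259710² = 1 ✓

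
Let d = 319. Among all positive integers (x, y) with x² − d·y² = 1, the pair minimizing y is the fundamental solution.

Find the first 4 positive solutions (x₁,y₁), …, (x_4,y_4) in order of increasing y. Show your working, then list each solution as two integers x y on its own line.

12901780 722361
332911854336799 18639485405160
8590311008090840302660 480965080021169647239
221660605515932150288251132801 12410611300231033623224965680

√319 = [17; 1,6,5,1,4,…,6,1,34, …], period ℓ=14 (even) → k=13
a_0=17:  p_0=17·1+0=17,  q_0=17·0+1=1
…
a_3=5:  p_3=5·125+18=643,  q_3=5·7+1=36
a_4=1:  p_4=1·643+125=768,  q_4=1·36+7=43
…
a_7=1:  p_7=1·11913+3715=15628,  q_7=1·667+208=875
…
a_12=6:  p_12=6·1798881+309613=11102899,  q_12=6·100718+17335=621643
a_13=1:  p_13=1·11102899+1798881=12901780,  q_13=1·621643+100718=722361
→ (12901780, 722361).  Check: 12901780²=166455927168400, 319·722361²=166455927168399, difference 1.
n=2: (12901780,722361)∘(12901780,722361) = (12901780·12901780+319·722361·722361, 12901780·722361+722361·12901780) = (332911854336799,18639485405160)
n=3: (332911854336799,18639485405160)∘(12901780,722361) = (12901780·332911854336799+319·722361·18639485405160, 12901780·18639485405160+722361·332911854336799) = (8590311008090840302660,480965080021169647239)
n=4: (8590311008090840302660,480965080021169647239)∘(12901780,722361) = (12901780·8590311008090840302660+319·722361·480965080021169647239, 12901780·480965080021169647239+722361·8590311008090840302660) = (221660605515932150288251132801,12410611300231033623224965680)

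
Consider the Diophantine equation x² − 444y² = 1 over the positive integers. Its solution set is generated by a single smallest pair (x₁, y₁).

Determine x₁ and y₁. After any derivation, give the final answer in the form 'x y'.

[21; 14,42] for √444; ℓ=2 ⇒ convergent index 1
k=0  a_k=21  p_k/q_k = 21/1
k=1  a_k=14  p_k/q_k = 295/14
(x₁, y₁) = (295, 14);  295² − 444·14² = 1 ✓

295 14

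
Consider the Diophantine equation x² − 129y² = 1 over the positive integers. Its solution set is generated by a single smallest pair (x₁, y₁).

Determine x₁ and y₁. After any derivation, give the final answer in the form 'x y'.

√129 → a₀=11, period (2,1,3,1,6,1,3,1,2,22); ℓ=10 even so k=9
step 0: (11, 1)  from 11·(1,0) + (0,1)
step 1: (23, 2)  from 2·(11,1) + (1,0)
step 2: (34, 3)  from 1·(23,2) + (11,1)
step 3: (125, 11)  from 3·(34,3) + (23,2)
…
step 6: (1238, 109)  from 1·(1079,95) + (159,14)
step 7: (4793, 422)  from 3·(1238,109) + (1079,95)
step 8: (6031, 531)  from 1·(4793,422) + (1238,109)
step 9: (16855, 1484)  from 2·(6031,531) + (4793,422)
fundamental: x₁=16855, y₁=1484  (since 284091025 − 129·2202256 = 1)

16855 1484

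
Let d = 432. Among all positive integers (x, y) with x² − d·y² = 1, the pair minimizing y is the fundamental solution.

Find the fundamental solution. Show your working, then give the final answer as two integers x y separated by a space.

√432 → a₀=20, period (1,3,1,1,1,3,1,40); ℓ=8 even so k=7
a_0=20:  p_0=20·1+0=20,  q_0=20·0+1=1
a_1=1:  p_1=1·20+1=21,  q_1=1·1+0=1
a_2=3:  p_2=3·21+20=83,  q_2=3·1+1=4
a_3=1:  p_3=1·83+21=104,  q_3=1·4+1=5
a_4=1:  p_4=1·104+83=187,  q_4=1·5+4=9
…
a_6=3:  p_6=3·291+187=1060,  q_6=3·14+9=51
a_7=1:  p_7=1·1060+291=1351,  q_7=1·51+14=65
→ (1351, 65).  Check: 1351²=1825201, 432·65²=1825200, difference 1.

1351 65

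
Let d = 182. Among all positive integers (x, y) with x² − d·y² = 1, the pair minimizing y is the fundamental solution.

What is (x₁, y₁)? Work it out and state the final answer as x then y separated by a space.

27 2

[13; 2,26] for √182; ℓ=2 ⇒ convergent index 1
step 0: (13, 1)  from 13·(1,0) + (0,1)
step 1: (27, 2)  from 2·(13,1) + (1,0)
(x₁, y₁) = (27, 2);  27² − 182·2² = 1 ✓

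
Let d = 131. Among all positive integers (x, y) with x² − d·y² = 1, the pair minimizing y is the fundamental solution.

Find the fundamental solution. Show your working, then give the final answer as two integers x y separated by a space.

√131 → a₀=11, period (2,4,11,4,2,22); ℓ=6 even so k=5
a_0=11:  p_0=11·1+0=11,  q_0=11·0+1=1
…
a_4=4:  p_4=4·1156+103=4727,  q_4=4·101+9=413
a_5=2:  p_5=2·4727+1156=10610,  q_5=2·413+101=927
(x₁, y₁) = (10610, 927);  10610² − 131·927² = 1 ✓

10610 927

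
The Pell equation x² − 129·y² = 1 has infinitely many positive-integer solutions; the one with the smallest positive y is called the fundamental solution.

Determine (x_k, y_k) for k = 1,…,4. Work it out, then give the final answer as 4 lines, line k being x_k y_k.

d=129: √d = [11; 2,1,3,1,6,1,3,1,2,22] (ℓ=10, even), read p_9/q_9
a_0=11:  p_0=11·1+0=11,  q_0=11·0+1=1
a_1=2:  p_1=2·11+1=23,  q_1=2·1+0=2
a_2=1:  p_2=1·23+11=34,  q_2=1·2+1=3
a_3=3:  p_3=3·34+23=125,  q_3=3·3+2=11
a_4=1:  p_4=1·125+34=159,  q_4=1·11+3=14
a_5=6:  p_5=6·159+125=1079,  q_5=6·14+11=95
a_6=1:  p_6=1·1079+159=1238,  q_6=1·95+14=109
a_7=3:  p_7=3·1238+1079=4793,  q_7=3·109+95=422
a_8=1:  p_8=1·4793+1238=6031,  q_8=1·422+109=531
a_9=2:  p_9=2·6031+4793=16855,  q_9=2·531+422=1484
fundamental: x₁=16855, y₁=1484  (since 284091025 − 129·2202256 = 1)
n=2: (16855,1484)∘(16855,1484) = (16855·16855+129·1484·1484, 16855·1484+1484·16855) = (568182049,50025640)
n=3: (568182049,50025640)∘(16855,1484) = (16855·568182049+129·1484·50025640, 16855·50025640+1484·568182049) = (19153416854935,1686364322916)
n=4: (19153416854935,1686364322916)∘(16855,1484) = (16855·19153416854935+129·1484·1686364322916, 16855·1686364322916+1484·19153416854935) = (645661681611676801,56847341275472720)

16855 1484
568182049 50025640
19153416854935 1686364322916
645661681611676801 56847341275472720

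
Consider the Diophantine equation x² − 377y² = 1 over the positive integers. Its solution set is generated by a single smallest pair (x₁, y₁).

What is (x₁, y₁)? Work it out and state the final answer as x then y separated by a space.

d=377: √d = [19; 2,2,2,38] (ℓ=4, even), read p_3/q_3
i=0: a=19 ⇒ p=19, q=1
i=1: a=2 ⇒ p=39, q=2
i=2: a=2 ⇒ p=97, q=5
i=3: a=2 ⇒ p=233, q=12
(x₁, y₁) = (233, 12);  233² − 377·12² = 1 ✓

233 12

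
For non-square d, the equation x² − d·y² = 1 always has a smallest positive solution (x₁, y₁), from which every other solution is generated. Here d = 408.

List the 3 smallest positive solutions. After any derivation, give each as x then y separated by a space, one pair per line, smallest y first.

101 5
20401 1010
4120901 204015

[20; 5,40] for √408; ℓ=2 ⇒ convergent index 1
a_0=20:  p_0=20·1+0=20,  q_0=20·0+1=1
a_1=5:  p_1=5·20+1=101,  q_1=5·1+0=5
→ (101, 5).  Check: 101²=10201, 408·5²=10200, difference 1.
n=2: (101,5)∘(101,5) = (101·101+408·5·5, 101·5+5·101) = (20401,1010)
n=3: (20401,1010)∘(101,5) = (101·20401+408·5·1010, 101·1010+5·20401) = (4120901,204015)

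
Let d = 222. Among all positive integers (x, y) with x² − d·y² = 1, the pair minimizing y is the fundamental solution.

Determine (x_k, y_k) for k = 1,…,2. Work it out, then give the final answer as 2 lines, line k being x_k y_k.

149 10
44401 2980

d=222: √d = [14; 1,8,1,28] (ℓ=4, even), read p_3/q_3
a_0=14:  p_0=14·1+0=14,  q_0=14·0+1=1
a_1=1:  p_1=1·14+1=15,  q_1=1·1+0=1
a_2=8:  p_2=8·15+14=134,  q_2=8·1+1=9
a_3=1:  p_3=1·134+15=149,  q_3=1·9+1=10
→ (149, 10).  Check: 149²=22201, 222·10²=22200, difference 1.
(149+10√222)^2 = 44401 + 2980√222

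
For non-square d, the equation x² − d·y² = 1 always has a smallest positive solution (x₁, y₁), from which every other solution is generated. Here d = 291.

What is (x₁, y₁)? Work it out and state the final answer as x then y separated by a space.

290 17

[17; 17,34] for √291; ℓ=2 ⇒ convergent index 1
step 0: (17, 1)  from 17·(1,0) + (0,1)
step 1: (290, 17)  from 17·(17,1) + (1,0)
(x₁, y₁) = (290, 17);  290² − 291·17² = 1 ✓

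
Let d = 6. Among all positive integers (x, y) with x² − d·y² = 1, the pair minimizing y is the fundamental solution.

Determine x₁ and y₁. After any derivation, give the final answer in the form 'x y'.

5 2

√6 = [2; 2,4, …], period ℓ=2 (even) → k=1
a_0=2:  p_0=2·1+0=2,  q_0=2·0+1=1
a_1=2:  p_1=2·2+1=5,  q_1=2·1+0=2
(x₁, y₁) = (5, 2);  5² − 6·2² = 1 ✓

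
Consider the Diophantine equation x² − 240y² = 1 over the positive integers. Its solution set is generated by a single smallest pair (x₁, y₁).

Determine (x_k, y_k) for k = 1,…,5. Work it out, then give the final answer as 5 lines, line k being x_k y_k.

31 2
1921 124
119071 7686
7380481 476408
457470751 29529610

√240 → a₀=15, period (2,30); ℓ=2 even so k=1
k=0  a_k=15  p_k/q_k = 15/1
k=1  a_k=2  p_k/q_k = 31/2
→ (31, 2).  Check: 31²=961, 240·2²=960, difference 1.
(x_2, y_2) = (31·31 + 240·2·2, 31·2 + 2·31) = (1921, 124)
(x_3, y_3) = (31·1921 + 240·2·124, 31·124 + 2·1921) = (119071, 7686)
(x_4, y_4) = (31·119071 + 240·2·7686, 31·7686 + 2·119071) = (7380481, 476408)
(x_5, y_5) = (31·7380481 + 240·2·476408, 31·476408 + 2·7380481) = (457470751, 29529610)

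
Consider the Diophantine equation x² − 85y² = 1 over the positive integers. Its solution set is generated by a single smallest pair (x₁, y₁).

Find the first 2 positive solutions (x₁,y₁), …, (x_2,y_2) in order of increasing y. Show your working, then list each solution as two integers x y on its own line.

√85 → a₀=9, period (4,1,1,4,18); ℓ=5 odd so k=9
step 0: (9, 1)  from 9·(1,0) + (0,1)
step 1: (37, 4)  from 4·(9,1) + (1,0)
step 2: (46, 5)  from 1·(37,4) + (9,1)
step 3: (83, 9)  from 1·(46,5) + (37,4)
step 4: (378, 41)  from 4·(83,9) + (46,5)
step 5: (6887, 747)  from 18·(378,41) + (83,9)
step 6: (27926, 3029)  from 4·(6887,747) + (378,41)
step 7: (34813, 3776)  from 1·(27926,3029) + (6887,747)
step 8: (62739, 6805)  from 1·(34813,3776) + (27926,3029)
step 9: (285769, 30996)  from 4·(62739,6805) + (34813,3776)
(x₁, y₁) = (285769, 30996);  285769² − 85·30996² = 1 ✓
(285769+30996√85)^2 = 163327842721 + 17715391848√85

285769 30996
163327842721 17715391848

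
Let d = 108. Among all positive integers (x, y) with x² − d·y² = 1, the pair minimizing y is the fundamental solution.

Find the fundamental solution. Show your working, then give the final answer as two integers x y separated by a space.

1351 130

[10; 2,1,1,4,1,1,2,20] for √108; ℓ=8 ⇒ convergent index 7
k=0  a_k=10  p_k/q_k = 10/1
…
k=2  a_k=1  p_k/q_k = 31/3
k=3  a_k=1  p_k/q_k = 52/5
k=4  a_k=4  p_k/q_k = 239/23
k=5  a_k=1  p_k/q_k = 291/28
k=6  a_k=1  p_k/q_k = 530/51
k=7  a_k=2  p_k/q_k = 1351/130
(x₁, y₁) = (1351, 130);  1351² − 108·130² = 1 ✓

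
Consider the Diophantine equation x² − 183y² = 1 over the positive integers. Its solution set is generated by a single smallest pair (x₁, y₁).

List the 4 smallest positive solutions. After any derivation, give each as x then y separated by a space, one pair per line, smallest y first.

√183 → a₀=13, period (1,1,8,1,1,26); ℓ=6 even so k=5
step 0: (13, 1)  from 13·(1,0) + (0,1)
step 1: (14, 1)  from 1·(13,1) + (1,0)
step 2: (27, 2)  from 1·(14,1) + (13,1)
step 3: (230, 17)  from 8·(27,2) + (14,1)
step 4: (257, 19)  from 1·(230,17) + (27,2)
step 5: (487, 36)  from 1·(257,19) + (230,17)
→ (487, 36).  Check: 487²=237169, 183·36²=237168, difference 1.
n=2: (487,36)∘(487,36) = (487·487+183·36·36, 487·36+36·487) = (474337,35064)
n=3: (474337,35064)∘(487,36) = (487·474337+183·36·35064, 487·35064+36·474337) = (462003751,34152300)
n=4: (462003751,34152300)∘(487,36) = (487·462003751+183·36·34152300, 487·34152300+36·462003751) = (449991179137,33264305136)

487 36
474337 35064
462003751 34152300
449991179137 33264305136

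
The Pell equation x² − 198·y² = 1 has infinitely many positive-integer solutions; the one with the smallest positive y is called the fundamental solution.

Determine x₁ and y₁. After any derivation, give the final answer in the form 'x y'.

197 14

d=198: √d = [14; 14,28] (ℓ=2, even), read p_1/q_1
k=0  a_k=14  p_k/q_k = 14/1
k=1  a_k=14  p_k/q_k = 197/14
fundamental: x₁=197, y₁=14  (since 38809 − 198·196 = 1)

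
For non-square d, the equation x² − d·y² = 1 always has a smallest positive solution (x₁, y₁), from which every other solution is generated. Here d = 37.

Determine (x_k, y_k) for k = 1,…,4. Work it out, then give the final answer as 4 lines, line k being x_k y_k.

[6; 12] for √37; ℓ=1 ⇒ convergent index 1
i=0: a=6 ⇒ p=6, q=1
i=1: a=12 ⇒ p=73, q=12
(x₁, y₁) = (73, 12);  73² − 37·12² = 1 ✓
n=2: (73,12)∘(73,12) = (73·73+37·12·12, 73·12+12·73) = (10657,1752)
n=3: (10657,1752)∘(73,12) = (73·10657+37·12·1752, 73·1752+12·10657) = (1555849,255780)
n=4: (1555849,255780)∘(73,12) = (73·1555849+37·12·255780, 73·255780+12·1555849) = (227143297,37342128)

73 12
10657 1752
1555849 255780
227143297 37342128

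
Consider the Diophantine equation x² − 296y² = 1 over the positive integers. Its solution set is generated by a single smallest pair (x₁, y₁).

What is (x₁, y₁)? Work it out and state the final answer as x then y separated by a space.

3699 215

[17; 4,1,7,1,4,34] for √296; ℓ=6 ⇒ convergent index 5
step 0: (17, 1)  from 17·(1,0) + (0,1)
step 1: (69, 4)  from 4·(17,1) + (1,0)
step 2: (86, 5)  from 1·(69,4) + (17,1)
…
step 4: (757, 44)  from 1·(671,39) + (86,5)
step 5: (3699, 215)  from 4·(757,44) + (671,39)
(x₁, y₁) = (3699, 215);  3699² − 296·215² = 1 ✓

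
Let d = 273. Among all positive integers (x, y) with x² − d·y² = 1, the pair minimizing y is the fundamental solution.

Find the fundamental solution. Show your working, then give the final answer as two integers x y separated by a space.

√273 → a₀=16, period (1,1,10,1,1,32); ℓ=6 even so k=5
k=0  a_k=16  p_k/q_k = 16/1
k=1  a_k=1  p_k/q_k = 17/1
k=2  a_k=1  p_k/q_k = 33/2
…
k=4  a_k=1  p_k/q_k = 380/23
k=5  a_k=1  p_k/q_k = 727/44
fundamental: x₁=727, y₁=44  (since 528529 − 273·1936 = 1)

727 44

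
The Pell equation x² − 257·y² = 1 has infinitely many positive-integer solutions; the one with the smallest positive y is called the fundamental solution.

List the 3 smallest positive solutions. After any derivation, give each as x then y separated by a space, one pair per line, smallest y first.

√257 → a₀=16, period (32); ℓ=1 odd so k=1
a_0=16:  p_0=16·1+0=16,  q_0=16·0+1=1
a_1=32:  p_1=32·16+1=513,  q_1=32·1+0=32
→ (513, 32).  Check: 513²=263169, 257·32²=263168, difference 1.
(x_2, y_2) = (513·513 + 257·32·32, 513·32 + 32·513) = (526337, 32832)
(x_3, y_3) = (513·526337 + 257·32·32832, 513·32832 + 32·526337) = (540021249, 33685600)

513 32
526337 32832
540021249 33685600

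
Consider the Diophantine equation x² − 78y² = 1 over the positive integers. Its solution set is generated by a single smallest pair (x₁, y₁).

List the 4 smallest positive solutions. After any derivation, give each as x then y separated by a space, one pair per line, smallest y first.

53 6
5617 636
595349 67410
63101377 7144824

d=78: √d = [8; 1,4,1,16] (ℓ=4, even), read p_3/q_3
k=0  a_k=8  p_k/q_k = 8/1
k=1  a_k=1  p_k/q_k = 9/1
k=2  a_k=4  p_k/q_k = 44/5
k=3  a_k=1  p_k/q_k = 53/6
(x₁, y₁) = (53, 6);  53² − 78·6² = 1 ✓
k=2:  x_2 = 53·53+78·6·6 = 5617,  y_2 = 53·6+6·53 = 636
k=3:  x_3 = 53·5617+78·6·636 = 595349,  y_3 = 53·636+6·5617 = 67410
k=4:  x_4 = 53·595349+78·6·67410 = 63101377,  y_4 = 53·67410+6·595349 = 7144824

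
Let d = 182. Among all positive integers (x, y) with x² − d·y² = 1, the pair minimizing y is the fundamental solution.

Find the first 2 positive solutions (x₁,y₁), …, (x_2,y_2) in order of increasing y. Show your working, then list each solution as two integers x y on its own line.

√182 → a₀=13, period (2,26); ℓ=2 even so k=1
a_0=13:  p_0=13·1+0=13,  q_0=13·0+1=1
a_1=2:  p_1=2·13+1=27,  q_1=2·1+0=2
fundamental: x₁=27, y₁=2  (since 729 − 182·4 = 1)
(x_2, y_2) = (27·27 + 182·2·2, 27·2 + 2·27) = (1457, 108)

27 2
1457 108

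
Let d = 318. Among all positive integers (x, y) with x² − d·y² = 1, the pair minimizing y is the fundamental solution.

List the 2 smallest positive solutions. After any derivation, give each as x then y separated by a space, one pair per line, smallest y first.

107 6
22897 1284

[17; 1,4,1,34] for √318; ℓ=4 ⇒ convergent index 3
step 0: (17, 1)  from 17·(1,0) + (0,1)
step 1: (18, 1)  from 1·(17,1) + (1,0)
step 2: (89, 5)  from 4·(18,1) + (17,1)
step 3: (107, 6)  from 1·(89,5) + (18,1)
fundamental: x₁=107, y₁=6  (since 11449 − 318·36 = 1)
(x_2, y_2) = (107·107 + 318·6·6, 107·6 + 6·107) = (22897, 1284)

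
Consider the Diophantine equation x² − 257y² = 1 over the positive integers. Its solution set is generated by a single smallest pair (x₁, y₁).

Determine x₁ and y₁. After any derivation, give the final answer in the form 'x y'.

√257 → a₀=16, period (32); ℓ=1 odd so k=1
a_0=16:  p_0=16·1+0=16,  q_0=16·0+1=1
a_1=32:  p_1=32·16+1=513,  q_1=32·1+0=32
→ (513, 32).  Check: 513²=263169, 257·32²=263168, difference 1.

513 32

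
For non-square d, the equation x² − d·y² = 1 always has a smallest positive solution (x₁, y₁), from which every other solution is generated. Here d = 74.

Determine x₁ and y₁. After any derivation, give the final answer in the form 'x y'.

3699 430

√74 → a₀=8, period (1,1,1,1,16); ℓ=5 odd so k=9
k=0  a_k=8  p_k/q_k = 8/1
k=1  a_k=1  p_k/q_k = 9/1
…
k=3  a_k=1  p_k/q_k = 26/3
…
k=6  a_k=1  p_k/q_k = 757/88
…
k=8  a_k=1  p_k/q_k = 2228/259
k=9  a_k=1  p_k/q_k = 3699/430
fundamental: x₁=3699, y₁=430  (since 13682601 − 74·184900 = 1)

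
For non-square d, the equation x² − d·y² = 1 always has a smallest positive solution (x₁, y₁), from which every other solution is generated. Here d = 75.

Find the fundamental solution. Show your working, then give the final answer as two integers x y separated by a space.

26 3

√75 = [8; 1,1,1,16, …], period ℓ=4 (even) → k=3
step 0: (8, 1)  from 8·(1,0) + (0,1)
step 1: (9, 1)  from 1·(8,1) + (1,0)
step 2: (17, 2)  from 1·(9,1) + (8,1)
step 3: (26, 3)  from 1·(17,2) + (9,1)
(x₁, y₁) = (26, 3);  26² − 75·3² = 1 ✓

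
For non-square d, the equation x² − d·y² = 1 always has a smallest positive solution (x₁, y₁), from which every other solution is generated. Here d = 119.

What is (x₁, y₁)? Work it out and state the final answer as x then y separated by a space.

120 11

√119 = [10; 1,9,1,20, …], period ℓ=4 (even) → k=3
i=0: a=10 ⇒ p=10, q=1
i=1: a=1 ⇒ p=11, q=1
i=2: a=9 ⇒ p=109, q=10
i=3: a=1 ⇒ p=120, q=11
fundamental: x₁=120, y₁=11  (since 14400 − 119·121 = 1)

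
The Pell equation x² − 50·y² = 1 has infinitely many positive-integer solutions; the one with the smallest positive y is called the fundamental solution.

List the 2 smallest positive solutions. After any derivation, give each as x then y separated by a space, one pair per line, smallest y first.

99 14
19601 2772

[7; 14] for √50; ℓ=1 ⇒ convergent index 1
k=0  a_k=7  p_k/q_k = 7/1
k=1  a_k=14  p_k/q_k = 99/14
fundamental: x₁=99, y₁=14  (since 9801 − 50·196 = 1)
(x_2, y_2) = (99·99 + 50·14·14, 99·14 + 14·99) = (19601, 2772)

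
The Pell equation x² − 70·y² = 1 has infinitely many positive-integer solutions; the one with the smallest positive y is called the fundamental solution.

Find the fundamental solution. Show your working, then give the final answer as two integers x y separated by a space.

251 30

√70 = [8; 2,1,2,1,2,16, …], period ℓ=6 (even) → k=5
i=0: a=8 ⇒ p=8, q=1
i=1: a=2 ⇒ p=17, q=2
…
i=3: a=2 ⇒ p=67, q=8
i=4: a=1 ⇒ p=92, q=11
i=5: a=2 ⇒ p=251, q=30
→ (251, 30).  Check: 251²=63001, 70·30²=63000, difference 1.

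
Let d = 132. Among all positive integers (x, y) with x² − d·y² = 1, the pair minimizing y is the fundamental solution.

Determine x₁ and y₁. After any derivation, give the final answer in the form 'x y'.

23 2

√132 → a₀=11, period (2,22); ℓ=2 even so k=1
step 0: (11, 1)  from 11·(1,0) + (0,1)
step 1: (23, 2)  from 2·(11,1) + (1,0)
(x₁, y₁) = (23, 2);  23² − 132·2² = 1 ✓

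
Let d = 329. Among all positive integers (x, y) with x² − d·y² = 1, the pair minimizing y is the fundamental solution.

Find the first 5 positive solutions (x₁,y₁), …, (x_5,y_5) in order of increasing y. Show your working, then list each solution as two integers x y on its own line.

2376415 131016
11294696504449 622696775280
53681772387237964255 2959571914453911384
255140338255224918953587201 14066342182173360946441440
1212638653869526969777790618564575 66854933113696055535160815363816

√329 = [18; 7,4,2,1,1,4,1,1,2,4,7,36, …], period ℓ=12 (even) → k=11
k=0  a_k=18  p_k/q_k = 18/1
k=1  a_k=7  p_k/q_k = 127/7
k=2  a_k=4  p_k/q_k = 526/29
k=3  a_k=2  p_k/q_k = 1179/65
k=4  a_k=1  p_k/q_k = 1705/94
k=5  a_k=1  p_k/q_k = 2884/159
k=6  a_k=4  p_k/q_k = 13241/730
…
k=8  a_k=1  p_k/q_k = 29366/1619
k=9  a_k=2  p_k/q_k = 74857/4127
k=10  a_k=4  p_k/q_k = 328794/18127
k=11  a_k=7  p_k/q_k = 2376415/131016
→ (2376415, 131016).  Check: 2376415²=5647348252225, 329·131016²=5647348252224, difference 1.
n=2: (2376415,131016)∘(2376415,131016) = (2376415·2376415+329·131016·131016, 2376415·131016+131016·2376415) = (11294696504449,622696775280)
n=3: (11294696504449,622696775280)∘(2376415,131016) = (2376415·11294696504449+329·131016·622696775280, 2376415·622696775280+131016·11294696504449) = (53681772387237964255,2959571914453911384)
n=4: (53681772387237964255,2959571914453911384)∘(2376415,131016) = (2376415·53681772387237964255+329·131016·2959571914453911384, 2376415·2959571914453911384+131016·53681772387237964255) = (255140338255224918953587201,14066342182173360946441440)
n=5: (255140338255224918953587201,14066342182173360946441440)∘(2376415,131016) = (2376415·255140338255224918953587201+329·131016·14066342182173360946441440, 2376415·14066342182173360946441440+131016·255140338255224918953587201) = (1212638653869526969777790618564575,66854933113696055535160815363816)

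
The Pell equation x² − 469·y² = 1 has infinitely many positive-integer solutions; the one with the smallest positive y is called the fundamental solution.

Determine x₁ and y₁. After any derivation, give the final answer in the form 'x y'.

137215 6336

d=469: √d = [21; 1,1,1,10,6,10,1,1,1,42] (ℓ=10, even), read p_9/q_9
k=0  a_k=21  p_k/q_k = 21/1
…
k=2  a_k=1  p_k/q_k = 43/2
…
k=4  a_k=10  p_k/q_k = 693/32
…
k=8  a_k=1  p_k/q_k = 90069/4159
k=9  a_k=1  p_k/q_k = 137215/6336
→ (137215, 6336).  Check: 137215²=18827956225, 469·6336²=18827956224, difference 1.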